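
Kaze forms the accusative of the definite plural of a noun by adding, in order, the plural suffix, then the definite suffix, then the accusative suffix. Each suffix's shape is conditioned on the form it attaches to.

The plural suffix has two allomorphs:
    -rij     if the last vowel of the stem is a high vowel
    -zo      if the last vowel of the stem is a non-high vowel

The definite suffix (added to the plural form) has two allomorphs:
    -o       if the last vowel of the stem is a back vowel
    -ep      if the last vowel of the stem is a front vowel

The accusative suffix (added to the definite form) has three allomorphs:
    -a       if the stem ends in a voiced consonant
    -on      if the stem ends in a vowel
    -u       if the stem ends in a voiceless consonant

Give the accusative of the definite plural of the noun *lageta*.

*lageta* — last vowel /a/ (a non-high vowel) → -zo → *lagetazo*.
Since the last vowel of the plural form *lagetazo* is /o/ (a back vowel), it takes -o, giving *lagetazoo*.
The definite form *lagetazoo*: final sound = /o/, a vowel → -on → *lagetazooon*.

lagetazooon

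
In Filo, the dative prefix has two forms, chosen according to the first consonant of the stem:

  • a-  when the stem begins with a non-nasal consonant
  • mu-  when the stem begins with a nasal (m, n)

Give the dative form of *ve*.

ave

The first consonant of *ve* is /v/, which is non-nasal, so the prefix is a-, giving *ave*.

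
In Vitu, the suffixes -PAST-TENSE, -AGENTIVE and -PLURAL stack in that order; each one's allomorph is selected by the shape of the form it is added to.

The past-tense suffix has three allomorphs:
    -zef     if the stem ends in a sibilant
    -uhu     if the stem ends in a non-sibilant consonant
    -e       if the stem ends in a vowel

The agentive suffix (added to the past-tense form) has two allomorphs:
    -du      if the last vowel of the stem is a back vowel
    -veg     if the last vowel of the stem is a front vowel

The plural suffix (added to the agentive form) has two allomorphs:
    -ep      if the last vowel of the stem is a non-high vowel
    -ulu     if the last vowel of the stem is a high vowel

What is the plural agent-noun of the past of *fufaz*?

The final sound of *fufaz* is /z/, which is a sibilant, so the past-tense suffix is -zef, giving *fufazzef*.
The last vowel of the past-tense form *fufazzef* is /e/, which is a front vowel, so the agentive suffix is -veg, giving *fufazzefveg*.
Since the last vowel of the agentive form *fufazzefveg* is /e/ (a non-high vowel), it takes -ep, giving *fufazzefvegep*.

fufazzefvegep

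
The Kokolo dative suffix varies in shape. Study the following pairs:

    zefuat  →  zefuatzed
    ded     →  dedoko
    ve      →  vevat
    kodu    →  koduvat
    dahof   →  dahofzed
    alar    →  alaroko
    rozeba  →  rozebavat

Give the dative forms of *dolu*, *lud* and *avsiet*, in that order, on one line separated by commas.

Looking at the final sound of each stem: -zed when the stem ends in a voiceless consonant (*zefuat*, *dahof*); -oko when the stem ends in a voiced consonant (*ded*, *alar*); -vat when the stem ends in a vowel (*ve*, *kodu*, *rozeba*).
*dolu* — final sound /u/ (a vowel) → -vat → *doluvat*.
Since the final sound of *lud* is /d/ (a voiced consonant), it takes -oko, giving *ludoko*.
*avsiet*: final sound = /t/, a voiceless consonant → -zed → *avsietzed*.

doluvat, ludoko, avsietzed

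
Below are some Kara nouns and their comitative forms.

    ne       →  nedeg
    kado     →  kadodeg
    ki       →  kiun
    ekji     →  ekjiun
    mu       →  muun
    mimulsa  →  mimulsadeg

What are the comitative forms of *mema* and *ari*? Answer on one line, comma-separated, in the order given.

memadeg, ariun

The pattern is height harmony: -un when the last vowel of the stem is a high vowel (*ki*, *ekji*, *mu*); -deg when the last vowel of the stem is a non-high vowel (*ne*, *kado*, *mimulsa*).
Since the last vowel of *mema* is /a/ (a non-high vowel), it takes -deg, giving *memadeg*.
The last vowel of *ari* is /i/, which is a high vowel, so the suffix is -un, giving *ariun*.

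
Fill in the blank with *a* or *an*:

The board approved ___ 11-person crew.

an

The indefinite article is chosen by the initial *sound* of the following word, not its spelling.
The number *11* is spoken "eleven", beginning with /ɪˈlɛvən/ — a vowel sound.
So the article is *an*: The board approved an 11-person crew.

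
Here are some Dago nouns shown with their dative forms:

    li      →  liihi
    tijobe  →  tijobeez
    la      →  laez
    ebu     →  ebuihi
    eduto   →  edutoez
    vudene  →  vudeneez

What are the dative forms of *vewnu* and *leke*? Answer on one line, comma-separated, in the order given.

vewnuihi, lekeez

The pattern is height harmony: -ihi when the last vowel of the stem is a high vowel (*li*, *ebu*); -ez when the last vowel of the stem is a non-high vowel (*tijobe*, *la*, *eduto*, *vudene*).
*vewnu* — last vowel /u/ (a high vowel) → -ihi → *vewnuihi*.
*leke*: last vowel = /e/, a non-high vowel → -ez → *lekeez*.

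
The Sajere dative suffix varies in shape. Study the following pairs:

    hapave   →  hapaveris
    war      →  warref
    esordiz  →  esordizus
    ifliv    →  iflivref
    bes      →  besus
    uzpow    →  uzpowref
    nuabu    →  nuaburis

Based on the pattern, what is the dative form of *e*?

The pattern is sibilance of the final sound: -us when the stem ends in a sibilant (*esordiz*, *bes*); -ref when the stem ends in a non-sibilant consonant (*war*, *ifliv*, *uzpow*); -ris when the stem ends in a vowel (*hapave*, *nuabu*).
Since the final sound of *e* is /e/ (a vowel), it takes -ris, giving *eris*.

eris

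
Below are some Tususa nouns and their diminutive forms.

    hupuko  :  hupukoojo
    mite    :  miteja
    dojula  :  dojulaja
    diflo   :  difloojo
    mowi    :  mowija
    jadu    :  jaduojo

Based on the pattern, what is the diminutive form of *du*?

Looking at the last vowel of each stem: -ojo when the last vowel of the stem is a rounded vowel (*hupuko*, *diflo*, *jadu*); -ja when the last vowel of the stem is an unrounded vowel (*mite*, *dojula*, *mowi*).
*du* — last vowel /u/ (a rounded vowel) → -ojo → *duojo*.

duojo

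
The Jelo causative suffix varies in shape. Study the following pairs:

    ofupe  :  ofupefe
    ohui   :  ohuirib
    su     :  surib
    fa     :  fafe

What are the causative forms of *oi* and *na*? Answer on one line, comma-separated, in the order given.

oirib, nafe

The alternation tracks the last vowel of the stem — -rib when the last vowel of the stem is a high vowel (*ohui*, *su*); -fe when the last vowel of the stem is a non-high vowel (*ofupe*, *fa*).
The last vowel of *oi* is /i/, which is a high vowel, so the suffix is -rib, giving *oirib*.
Since the last vowel of *na* is /a/ (a non-high vowel), it takes -fe, giving *nafe*.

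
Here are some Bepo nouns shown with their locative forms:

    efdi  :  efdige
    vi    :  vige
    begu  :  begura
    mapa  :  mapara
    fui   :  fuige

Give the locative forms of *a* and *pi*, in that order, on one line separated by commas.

ara, pige

The suffix is conditioned by the last vowel: -ge when the last vowel of the stem is a front vowel (*efdi*, *vi*, *fui*); -ra when the last vowel of the stem is a back vowel (*begu*, *mapa*).
*a*: last vowel = /a/, a back vowel → -ra → *ara*.
*pi*: last vowel = /i/, a front vowel → -ge → *pige*.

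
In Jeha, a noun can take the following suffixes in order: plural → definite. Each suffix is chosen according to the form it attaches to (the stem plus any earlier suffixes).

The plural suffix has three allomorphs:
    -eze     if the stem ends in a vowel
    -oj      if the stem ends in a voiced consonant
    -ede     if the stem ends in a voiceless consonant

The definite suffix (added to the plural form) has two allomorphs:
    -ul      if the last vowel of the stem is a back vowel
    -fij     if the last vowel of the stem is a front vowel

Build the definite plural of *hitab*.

hitabojul

The final sound of *hitab* is /b/, which is a voiced consonant, so the plural suffix is -oj, giving *hitaboj*.
The plural form *hitaboj*: last vowel = /o/, a back vowel → -ul → *hitabojul*.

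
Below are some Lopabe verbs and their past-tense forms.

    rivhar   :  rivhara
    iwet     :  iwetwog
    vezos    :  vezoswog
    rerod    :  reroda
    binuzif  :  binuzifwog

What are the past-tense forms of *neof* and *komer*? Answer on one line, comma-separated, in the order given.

Looking at the final consonant of each stem: -wog when the stem ends in a voiceless consonant (*iwet*, *vezos*, *binuzif*); -a when the stem ends in a voiced consonant (*rivhar*, *rerod*).
The final consonant of *neof* is /f/, which is voiceless, so the suffix is -wog, giving *neofwog*.
The final consonant of *komer* is /r/, which is voiced, so the suffix is -a, giving *komera*.

neofwog, komera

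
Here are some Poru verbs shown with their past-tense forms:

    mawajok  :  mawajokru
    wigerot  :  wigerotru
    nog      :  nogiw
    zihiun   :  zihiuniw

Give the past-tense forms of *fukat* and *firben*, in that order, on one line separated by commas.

fukatru, firbeniw

Looking at the final consonant of each stem: -ru when the stem ends in a voiceless consonant (*mawajok*, *wigerot*); -iw when the stem ends in a voiced consonant (*nog*, *zihiun*).
*fukat* — final consonant /t/ (voiceless) → -ru → *fukatru*.
*firben* — final consonant /n/ (voiced) → -iw → *firbeniw*.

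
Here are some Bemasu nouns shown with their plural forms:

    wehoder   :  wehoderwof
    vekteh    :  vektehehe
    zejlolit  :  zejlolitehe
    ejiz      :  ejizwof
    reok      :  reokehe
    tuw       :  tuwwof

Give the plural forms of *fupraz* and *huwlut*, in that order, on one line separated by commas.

fuprazwof, huwlutehe

The pattern is voicing of the final consonant: -ehe when the stem ends in a voiceless consonant (*vekteh*, *zejlolit*, *reok*); -wof when the stem ends in a voiced consonant (*wehoder*, *ejiz*, *tuw*).
*fupraz*: final consonant = /z/, voiced → -wof → *fuprazwof*.
*huwlut* — final consonant /t/ (voiceless) → -ehe → *huwlutehe*.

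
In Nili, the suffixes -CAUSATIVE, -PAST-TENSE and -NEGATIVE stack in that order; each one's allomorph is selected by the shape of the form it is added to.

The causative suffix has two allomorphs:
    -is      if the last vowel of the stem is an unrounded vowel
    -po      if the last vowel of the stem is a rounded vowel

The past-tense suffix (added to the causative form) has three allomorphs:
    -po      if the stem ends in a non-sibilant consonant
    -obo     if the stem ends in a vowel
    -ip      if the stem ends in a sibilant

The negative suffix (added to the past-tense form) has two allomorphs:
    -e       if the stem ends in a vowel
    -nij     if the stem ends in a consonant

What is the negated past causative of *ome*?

*ome*: last vowel = /e/, an unrounded vowel → -is → *omeis*.
The causative form *omeis* — final sound /s/ (a sibilant) → -ip → *omeisip*.
The final sound of the past-tense form *omeisip* is /p/, which is a consonant, so the negative suffix is -nij, giving *omeisipnij*.

omeisipnij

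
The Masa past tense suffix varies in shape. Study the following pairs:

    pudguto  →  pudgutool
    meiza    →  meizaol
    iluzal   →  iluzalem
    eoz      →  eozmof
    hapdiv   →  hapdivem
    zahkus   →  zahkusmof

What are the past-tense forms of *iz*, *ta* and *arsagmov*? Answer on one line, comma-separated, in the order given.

izmof, taol, arsagmovem

The alternation tracks the final sound of the stem — -mof when the stem ends in a sibilant (*eoz*, *zahkus*); -em when the stem ends in a non-sibilant consonant (*iluzal*, *hapdiv*); -ol when the stem ends in a vowel (*pudguto*, *meiza*).
The final sound of *iz* is /z/, which is a sibilant, so the suffix is -mof, giving *izmof*.
*ta* — final sound /a/ (a vowel) → -ol → *taol*.
The final sound of *arsagmov* is /v/, which is a non-sibilant consonant, so the suffix is -em, giving *arsagmovem*.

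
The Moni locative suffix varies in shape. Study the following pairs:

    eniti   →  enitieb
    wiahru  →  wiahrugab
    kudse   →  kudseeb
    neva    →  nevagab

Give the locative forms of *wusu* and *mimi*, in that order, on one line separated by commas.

wusugab, mimieb

The pattern is front/back vowel harmony: -eb when the last vowel of the stem is a front vowel (*eniti*, *kudse*); -gab when the last vowel of the stem is a back vowel (*wiahru*, *neva*).
*wusu* — last vowel /u/ (a back vowel) → -gab → *wusugab*.
Since the last vowel of *mimi* is /i/ (a front vowel), it takes -eb, giving *mimieb*.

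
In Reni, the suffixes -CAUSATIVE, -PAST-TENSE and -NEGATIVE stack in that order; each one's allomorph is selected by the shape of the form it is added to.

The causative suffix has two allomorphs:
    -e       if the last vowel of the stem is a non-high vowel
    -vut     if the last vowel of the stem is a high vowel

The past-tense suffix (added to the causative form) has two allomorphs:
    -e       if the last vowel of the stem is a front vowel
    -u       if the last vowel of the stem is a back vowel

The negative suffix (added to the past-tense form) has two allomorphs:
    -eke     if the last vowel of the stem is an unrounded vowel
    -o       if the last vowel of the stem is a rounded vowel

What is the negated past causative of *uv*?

uvvutuo

*uv*: last vowel = /u/, a high vowel → -vut → *uvvut*.
The last vowel of the causative form *uvvut* is /u/, which is a back vowel, so the past-tense suffix is -u, giving *uvvutu*.
The past-tense form *uvvutu* — last vowel /u/ (a rounded vowel) → -o → *uvvutuo*.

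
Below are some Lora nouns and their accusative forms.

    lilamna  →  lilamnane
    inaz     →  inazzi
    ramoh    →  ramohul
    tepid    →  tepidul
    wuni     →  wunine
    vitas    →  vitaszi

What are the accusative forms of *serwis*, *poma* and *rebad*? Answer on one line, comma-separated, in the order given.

The suffix is conditioned by the final sound: -zi when the stem ends in a sibilant (*inaz*, *vitas*); -ul when the stem ends in a non-sibilant consonant (*ramoh*, *tepid*); -ne when the stem ends in a vowel (*lilamna*, *wuni*).
*serwis*: final sound = /s/, a sibilant → -zi → *serwiszi*.
Since the final sound of *poma* is /a/ (a vowel), it takes -ne, giving *pomane*.
*rebad*: final sound = /d/, a non-sibilant consonant → -ul → *rebadul*.

serwiszi, pomane, rebadul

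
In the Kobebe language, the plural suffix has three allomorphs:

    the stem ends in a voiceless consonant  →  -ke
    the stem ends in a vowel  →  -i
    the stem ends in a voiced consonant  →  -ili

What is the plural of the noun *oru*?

orui

Since the final sound of *oru* is /u/ (a vowel), it takes -i, giving *orui*.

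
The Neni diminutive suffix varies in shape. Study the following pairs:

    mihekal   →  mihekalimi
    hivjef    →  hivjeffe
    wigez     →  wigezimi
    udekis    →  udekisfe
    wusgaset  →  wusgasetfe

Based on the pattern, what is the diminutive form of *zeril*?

The pattern is voicing of the final consonant: -fe when the stem ends in a voiceless consonant (*hivjef*, *udekis*, *wusgaset*); -imi when the stem ends in a voiced consonant (*mihekal*, *wigez*).
*zeril*: final consonant = /l/, voiced → -imi → *zerilimi*.

zerilimi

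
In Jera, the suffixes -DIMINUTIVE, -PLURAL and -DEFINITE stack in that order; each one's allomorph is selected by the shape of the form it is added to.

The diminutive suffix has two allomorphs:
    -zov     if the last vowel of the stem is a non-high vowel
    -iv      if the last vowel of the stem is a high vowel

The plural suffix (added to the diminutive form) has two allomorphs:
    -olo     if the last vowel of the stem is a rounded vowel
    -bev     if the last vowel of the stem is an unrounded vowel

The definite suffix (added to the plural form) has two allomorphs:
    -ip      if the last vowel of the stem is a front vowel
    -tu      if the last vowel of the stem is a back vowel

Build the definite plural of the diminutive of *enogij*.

enogijivbevip

*enogij* — last vowel /i/ (a high vowel) → -iv → *enogijiv*.
Since the last vowel of the diminutive form *enogijiv* is /i/ (an unrounded vowel), it takes -bev, giving *enogijivbev*.
The plural form *enogijivbev* — last vowel /e/ (a front vowel) → -ip → *enogijivbevip*.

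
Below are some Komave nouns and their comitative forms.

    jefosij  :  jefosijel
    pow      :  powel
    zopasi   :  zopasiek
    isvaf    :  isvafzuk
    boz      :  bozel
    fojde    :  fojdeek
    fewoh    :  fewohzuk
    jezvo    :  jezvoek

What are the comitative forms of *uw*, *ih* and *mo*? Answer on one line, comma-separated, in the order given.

Looking at the final sound of each stem: -zuk when the stem ends in a voiceless consonant (*isvaf*, *fewoh*); -el when the stem ends in a voiced consonant (*jefosij*, *pow*, *boz*); -ek when the stem ends in a vowel (*zopasi*, *fojde*, *jezvo*).
*uw*: final sound = /w/, a voiced consonant → -el → *uwel*.
Since the final sound of *ih* is /h/ (a voiceless consonant), it takes -zuk, giving *ihzuk*.
The final sound of *mo* is /o/, which is a vowel, so the suffix is -ek, giving *moek*.

uwel, ihzuk, moek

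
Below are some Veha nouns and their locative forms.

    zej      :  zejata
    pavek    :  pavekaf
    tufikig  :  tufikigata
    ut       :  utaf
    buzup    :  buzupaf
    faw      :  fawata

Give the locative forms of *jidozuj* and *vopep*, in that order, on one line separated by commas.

jidozujata, vopepaf

Looking at the final consonant of each stem: -af when the stem ends in a voiceless consonant (*pavek*, *ut*, *buzup*); -ata when the stem ends in a voiced consonant (*zej*, *tufikig*, *faw*).
The final consonant of *jidozuj* is /j/, which is voiced, so the suffix is -ata, giving *jidozujata*.
Since the final consonant of *vopep* is /p/ (voiceless), it takes -af, giving *vopepaf*.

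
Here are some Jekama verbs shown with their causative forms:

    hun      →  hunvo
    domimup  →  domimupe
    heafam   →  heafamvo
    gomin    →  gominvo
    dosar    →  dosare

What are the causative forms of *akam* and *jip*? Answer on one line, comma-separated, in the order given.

Looking at the final consonant of each stem: -vo when the stem ends in a nasal (*hun*, *heafam*, *gomin*); -e when the stem ends in a non-nasal consonant (*domimup*, *dosar*).
The final consonant of *akam* is /m/, which is a nasal, so the suffix is -vo, giving *akamvo*.
The final consonant of *jip* is /p/, which is non-nasal, so the suffix is -e, giving *jipe*.

akamvo, jipe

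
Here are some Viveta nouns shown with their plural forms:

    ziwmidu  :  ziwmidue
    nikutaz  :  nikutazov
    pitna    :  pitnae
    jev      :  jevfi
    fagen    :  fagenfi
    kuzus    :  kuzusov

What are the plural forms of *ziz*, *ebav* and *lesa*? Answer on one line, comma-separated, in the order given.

zizov, ebavfi, lesae

The suffix is conditioned by the final sound: -ov when the stem ends in a sibilant (*nikutaz*, *kuzus*); -fi when the stem ends in a non-sibilant consonant (*jev*, *fagen*); -e when the stem ends in a vowel (*ziwmidu*, *pitna*).
Since the final sound of *ziz* is /z/ (a sibilant), it takes -ov, giving *zizov*.
*ebav*: final sound = /v/, a non-sibilant consonant → -fi → *ebavfi*.
*lesa*: final sound = /a/, a vowel → -e → *lesae*.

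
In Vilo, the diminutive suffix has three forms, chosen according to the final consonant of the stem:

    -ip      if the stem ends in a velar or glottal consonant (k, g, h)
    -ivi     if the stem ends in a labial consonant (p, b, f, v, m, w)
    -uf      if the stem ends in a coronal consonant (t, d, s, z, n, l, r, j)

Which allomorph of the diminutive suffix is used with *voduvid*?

-uf

*voduvid* — final consonant /d/ (coronal) → -uf.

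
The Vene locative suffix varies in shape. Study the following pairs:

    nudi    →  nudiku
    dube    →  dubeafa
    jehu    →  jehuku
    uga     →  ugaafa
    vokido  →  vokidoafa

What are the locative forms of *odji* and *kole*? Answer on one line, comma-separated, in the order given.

The alternation tracks the last vowel of the stem — -ku when the last vowel of the stem is a high vowel (*nudi*, *jehu*); -afa when the last vowel of the stem is a non-high vowel (*dube*, *uga*, *vokido*).
*odji*: last vowel = /i/, a high vowel → -ku → *odjiku*.
*kole* — last vowel /e/ (a non-high vowel) → -afa → *koleafa*.

odjiku, koleafa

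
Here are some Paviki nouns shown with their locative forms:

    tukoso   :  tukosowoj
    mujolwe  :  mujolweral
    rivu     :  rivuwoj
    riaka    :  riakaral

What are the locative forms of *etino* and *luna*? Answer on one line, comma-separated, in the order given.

etinowoj, lunaral

The alternation tracks the last vowel of the stem — -woj when the last vowel of the stem is a rounded vowel (*tukoso*, *rivu*); -ral when the last vowel of the stem is an unrounded vowel (*mujolwe*, *riaka*).
Since the last vowel of *etino* is /o/ (a rounded vowel), it takes -woj, giving *etinowoj*.
Since the last vowel of *luna* is /a/ (an unrounded vowel), it takes -ral, giving *lunaral*.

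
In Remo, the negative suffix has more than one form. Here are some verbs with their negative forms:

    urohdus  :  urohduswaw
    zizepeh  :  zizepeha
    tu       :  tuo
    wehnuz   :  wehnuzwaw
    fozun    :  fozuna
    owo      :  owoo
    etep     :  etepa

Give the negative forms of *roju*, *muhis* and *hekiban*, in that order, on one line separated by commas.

rojuo, muhiswaw, hekibana

The alternation tracks the final sound of the stem — -waw when the stem ends in a sibilant (*urohdus*, *wehnuz*); -a when the stem ends in a non-sibilant consonant (*zizepeh*, *fozun*, *etep*); -o when the stem ends in a vowel (*tu*, *owo*).
*roju* — final sound /u/ (a vowel) → -o → *rojuo*.
The final sound of *muhis* is /s/, which is a sibilant, so the suffix is -waw, giving *muhiswaw*.
Since the final sound of *hekiban* is /n/ (a non-sibilant consonant), it takes -a, giving *hekibana*.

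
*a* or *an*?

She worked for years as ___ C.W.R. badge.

The indefinite article is chosen by the initial *sound* of the following word, not its spelling.
The initialism *C.W.R.* is read letter by letter; the first letter, C, is pronounced /siː/, which begins with a consonant sound.
So the article is *a*: She worked for years as a C.W.R. badge.

a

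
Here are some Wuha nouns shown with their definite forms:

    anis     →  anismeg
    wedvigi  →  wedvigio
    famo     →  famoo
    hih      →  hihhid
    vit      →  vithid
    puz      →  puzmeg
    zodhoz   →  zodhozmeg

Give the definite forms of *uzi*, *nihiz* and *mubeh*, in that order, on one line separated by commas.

The suffix is conditioned by the final sound: -meg when the stem ends in a sibilant (*anis*, *puz*, *zodhoz*); -hid when the stem ends in a non-sibilant consonant (*hih*, *vit*); -o when the stem ends in a vowel (*wedvigi*, *famo*).
*uzi*: final sound = /i/, a vowel → -o → *uzio*.
Since the final sound of *nihiz* is /z/ (a sibilant), it takes -meg, giving *nihizmeg*.
The final sound of *mubeh* is /h/, which is a non-sibilant consonant, so the suffix is -hid, giving *mubehhid*.

uzio, nihizmeg, mubehhid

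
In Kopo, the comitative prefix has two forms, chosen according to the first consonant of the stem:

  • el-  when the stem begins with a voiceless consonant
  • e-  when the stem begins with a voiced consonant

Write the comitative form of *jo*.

ejo

The first consonant of *jo* is /j/, which is voiced, so the prefix is e-, giving *ejo*.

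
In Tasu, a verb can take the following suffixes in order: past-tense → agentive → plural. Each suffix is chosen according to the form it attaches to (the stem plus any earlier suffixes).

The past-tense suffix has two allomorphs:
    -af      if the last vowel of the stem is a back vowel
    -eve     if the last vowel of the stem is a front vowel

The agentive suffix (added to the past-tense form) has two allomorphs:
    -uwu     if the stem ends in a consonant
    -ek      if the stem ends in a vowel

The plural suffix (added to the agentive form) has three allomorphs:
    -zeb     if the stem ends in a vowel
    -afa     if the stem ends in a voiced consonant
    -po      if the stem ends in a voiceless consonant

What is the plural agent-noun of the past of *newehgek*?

newehgekeveekpo

Since the last vowel of *newehgek* is /e/ (a front vowel), it takes -eve, giving *newehgekeve*.
The past-tense form *newehgekeve* — final sound /e/ (a vowel) → -ek → *newehgekeveek*.
The final sound of the agentive form *newehgekeveek* is /k/, which is a voiceless consonant, so the plural suffix is -po, giving *newehgekeveekpo*.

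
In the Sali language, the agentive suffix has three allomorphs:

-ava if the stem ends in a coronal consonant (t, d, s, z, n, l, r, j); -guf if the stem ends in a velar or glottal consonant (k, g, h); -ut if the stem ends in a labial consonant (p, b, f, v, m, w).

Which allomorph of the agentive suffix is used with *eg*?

-guf

The final consonant of *eg* is /g/, which is velar/glottal, so the suffix is -guf.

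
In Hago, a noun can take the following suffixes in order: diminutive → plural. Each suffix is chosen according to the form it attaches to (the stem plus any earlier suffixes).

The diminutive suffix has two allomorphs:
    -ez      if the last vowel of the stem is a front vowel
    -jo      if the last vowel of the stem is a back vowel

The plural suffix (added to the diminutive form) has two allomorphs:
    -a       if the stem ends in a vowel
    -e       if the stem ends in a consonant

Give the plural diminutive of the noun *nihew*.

The last vowel of *nihew* is /e/, which is a front vowel, so the diminutive suffix is -ez, giving *nihewez*.
The final sound of the diminutive form *nihewez* is /z/, which is a consonant, so the plural suffix is -e, giving *niheweze*.

niheweze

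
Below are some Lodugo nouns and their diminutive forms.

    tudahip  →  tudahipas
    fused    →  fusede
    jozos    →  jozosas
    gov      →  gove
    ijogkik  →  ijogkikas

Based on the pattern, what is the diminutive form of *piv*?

pive

Looking at the final consonant of each stem: -as when the stem ends in a voiceless consonant (*tudahip*, *jozos*, *ijogkik*); -e when the stem ends in a voiced consonant (*fused*, *gov*).
*piv* — final consonant /v/ (voiced) → -e → *pive*.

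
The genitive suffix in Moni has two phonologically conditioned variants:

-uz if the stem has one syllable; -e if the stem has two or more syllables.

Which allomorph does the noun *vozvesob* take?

-e

*vozvesob* (3 syllables) → -e.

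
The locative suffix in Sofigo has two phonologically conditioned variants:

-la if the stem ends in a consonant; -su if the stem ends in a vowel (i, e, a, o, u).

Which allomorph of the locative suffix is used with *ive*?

-su

The final sound of *ive* is /e/, which is a vowel, so the suffix is -su.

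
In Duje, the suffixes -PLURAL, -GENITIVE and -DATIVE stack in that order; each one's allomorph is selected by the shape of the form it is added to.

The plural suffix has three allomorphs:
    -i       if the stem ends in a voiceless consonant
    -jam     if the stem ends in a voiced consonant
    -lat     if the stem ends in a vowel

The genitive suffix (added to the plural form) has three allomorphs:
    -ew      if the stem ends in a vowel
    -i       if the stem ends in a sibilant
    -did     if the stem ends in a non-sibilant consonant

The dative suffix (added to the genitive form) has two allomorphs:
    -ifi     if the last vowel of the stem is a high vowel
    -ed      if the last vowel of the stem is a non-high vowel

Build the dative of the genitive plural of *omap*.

Since the final sound of *omap* is /p/ (a voiceless consonant), it takes -i, giving *omapi*.
The plural form *omapi* — final sound /i/ (a vowel) → -ew → *omapiew*.
The last vowel of the genitive form *omapiew* is /e/, which is a non-high vowel, so the dative suffix is -ed, giving *omapiewed*.

omapiewed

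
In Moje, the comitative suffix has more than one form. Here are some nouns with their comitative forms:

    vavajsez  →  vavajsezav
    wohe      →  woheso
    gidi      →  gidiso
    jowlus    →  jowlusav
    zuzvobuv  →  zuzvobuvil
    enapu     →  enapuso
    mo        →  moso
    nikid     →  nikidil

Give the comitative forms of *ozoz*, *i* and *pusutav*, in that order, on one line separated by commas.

ozozav, iso, pusutavil

The alternation tracks the final sound of the stem — -av when the stem ends in a sibilant (*vavajsez*, *jowlus*); -il when the stem ends in a non-sibilant consonant (*zuzvobuv*, *nikid*); -so when the stem ends in a vowel (*wohe*, *gidi*, *enapu*, *mo*).
Since the final sound of *ozoz* is /z/ (a sibilant), it takes -av, giving *ozozav*.
The final sound of *i* is /i/, which is a vowel, so the suffix is -so, giving *iso*.
*pusutav* — final sound /v/ (a non-sibilant consonant) → -il → *pusutavil*.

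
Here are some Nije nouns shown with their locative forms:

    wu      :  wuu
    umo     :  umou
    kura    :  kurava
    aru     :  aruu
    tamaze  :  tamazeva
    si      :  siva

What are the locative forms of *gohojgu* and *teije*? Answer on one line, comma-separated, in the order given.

The pattern is rounding harmony: -u when the last vowel of the stem is a rounded vowel (*wu*, *umo*, *aru*); -va when the last vowel of the stem is an unrounded vowel (*kura*, *tamaze*, *si*).
*gohojgu*: last vowel = /u/, a rounded vowel → -u → *gohojguu*.
The last vowel of *teije* is /e/, which is an unrounded vowel, so the suffix is -va, giving *teijeva*.

gohojguu, teijeva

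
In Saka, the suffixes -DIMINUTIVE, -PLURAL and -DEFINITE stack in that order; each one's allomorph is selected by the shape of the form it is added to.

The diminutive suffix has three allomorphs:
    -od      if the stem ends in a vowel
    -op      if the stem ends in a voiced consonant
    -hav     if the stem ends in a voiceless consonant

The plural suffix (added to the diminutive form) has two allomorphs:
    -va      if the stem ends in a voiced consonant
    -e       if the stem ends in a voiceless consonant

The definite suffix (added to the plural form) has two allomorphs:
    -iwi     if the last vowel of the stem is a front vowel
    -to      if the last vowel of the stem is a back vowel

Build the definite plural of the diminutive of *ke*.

Since the final sound of *ke* is /e/ (a vowel), it takes -od, giving *keod*.
The diminutive form *keod* — final consonant /d/ (voiced) → -va → *keodva*.
The last vowel of the plural form *keodva* is /a/, which is a back vowel, so the definite suffix is -to, giving *keodvato*.

keodvato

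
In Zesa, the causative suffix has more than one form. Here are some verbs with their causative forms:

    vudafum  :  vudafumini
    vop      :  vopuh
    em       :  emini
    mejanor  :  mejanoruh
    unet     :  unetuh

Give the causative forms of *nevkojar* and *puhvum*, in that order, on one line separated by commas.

The pattern is nasality of the final consonant: -ini when the stem ends in a nasal (*vudafum*, *em*); -uh when the stem ends in a non-nasal consonant (*vop*, *mejanor*, *unet*).
*nevkojar* — final consonant /r/ (non-nasal) → -uh → *nevkojaruh*.
*puhvum*: final consonant = /m/, a nasal → -ini → *puhvumini*.

nevkojaruh, puhvumini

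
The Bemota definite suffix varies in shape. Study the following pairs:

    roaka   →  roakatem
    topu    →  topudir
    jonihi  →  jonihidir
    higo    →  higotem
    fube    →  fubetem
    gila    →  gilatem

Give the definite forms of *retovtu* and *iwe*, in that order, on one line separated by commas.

The pattern is height harmony: -dir when the last vowel of the stem is a high vowel (*topu*, *jonihi*); -tem when the last vowel of the stem is a non-high vowel (*roaka*, *higo*, *fube*, *gila*).
Since the last vowel of *retovtu* is /u/ (a high vowel), it takes -dir, giving *retovtudir*.
*iwe* — last vowel /e/ (a non-high vowel) → -tem → *iwetem*.

retovtudir, iwetem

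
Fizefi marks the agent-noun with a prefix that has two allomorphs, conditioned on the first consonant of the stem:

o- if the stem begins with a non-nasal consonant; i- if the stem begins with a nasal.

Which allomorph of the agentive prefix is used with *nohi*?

Since the first consonant of *nohi* is /n/ (a nasal), it takes i-.

i-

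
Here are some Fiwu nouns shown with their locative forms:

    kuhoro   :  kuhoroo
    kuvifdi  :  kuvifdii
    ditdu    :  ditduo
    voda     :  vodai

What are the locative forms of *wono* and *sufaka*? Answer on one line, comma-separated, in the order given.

The pattern is rounding harmony: -o when the last vowel of the stem is a rounded vowel (*kuhoro*, *ditdu*); -i when the last vowel of the stem is an unrounded vowel (*kuvifdi*, *voda*).
The last vowel of *wono* is /o/, which is a rounded vowel, so the suffix is -o, giving *wonoo*.
*sufaka*: last vowel = /a/, an unrounded vowel → -i → *sufakai*.

wonoo, sufakai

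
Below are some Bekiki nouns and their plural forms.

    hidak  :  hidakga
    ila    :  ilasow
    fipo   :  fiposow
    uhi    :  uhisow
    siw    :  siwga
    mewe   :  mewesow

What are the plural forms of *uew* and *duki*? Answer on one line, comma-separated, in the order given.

uewga, dukisow

The alternation tracks the final sound of the stem — -ga when the stem ends in a consonant (*hidak*, *siw*); -sow when the stem ends in a vowel (*ila*, *fipo*, *uhi*, *mewe*).
The final sound of *uew* is /w/, which is a consonant, so the suffix is -ga, giving *uewga*.
The final sound of *duki* is /i/, which is a vowel, so the suffix is -sow, giving *dukisow*.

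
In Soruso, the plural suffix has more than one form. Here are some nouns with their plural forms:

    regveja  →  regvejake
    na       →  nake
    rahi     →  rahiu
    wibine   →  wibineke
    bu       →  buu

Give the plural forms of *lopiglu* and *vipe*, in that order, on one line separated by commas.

lopigluu, vipeke

The pattern is height harmony: -u when the last vowel of the stem is a high vowel (*rahi*, *bu*); -ke when the last vowel of the stem is a non-high vowel (*regveja*, *na*, *wibine*).
*lopiglu*: last vowel = /u/, a high vowel → -u → *lopigluu*.
The last vowel of *vipe* is /e/, which is a non-high vowel, so the suffix is -ke, giving *vipeke*.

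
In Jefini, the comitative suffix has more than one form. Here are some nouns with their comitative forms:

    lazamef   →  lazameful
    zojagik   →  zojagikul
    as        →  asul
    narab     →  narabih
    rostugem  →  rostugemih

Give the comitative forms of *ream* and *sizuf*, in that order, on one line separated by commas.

reamih, sizuful

The suffix is conditioned by the final consonant: -ul when the stem ends in a voiceless consonant (*lazamef*, *zojagik*, *as*); -ih when the stem ends in a voiced consonant (*narab*, *rostugem*).
The final consonant of *ream* is /m/, which is voiced, so the suffix is -ih, giving *reamih*.
*sizuf*: final consonant = /f/, voiceless → -ul → *sizuful*.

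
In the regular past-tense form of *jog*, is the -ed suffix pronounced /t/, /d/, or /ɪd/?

The stem *jog* ends in a voiced sound other than /d/.
The -ed suffix is realized as /ɪd/ after /t, d/; as /t/ after other voiceless consonants; and as /d/ after other voiced sounds.
So -ed on *jog* is pronounced /d/.

/d/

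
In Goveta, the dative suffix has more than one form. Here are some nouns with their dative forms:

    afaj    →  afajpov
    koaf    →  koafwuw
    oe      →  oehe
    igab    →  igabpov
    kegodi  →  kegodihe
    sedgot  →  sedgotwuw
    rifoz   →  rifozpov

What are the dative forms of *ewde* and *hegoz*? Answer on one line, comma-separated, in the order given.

The alternation tracks the final sound of the stem — -wuw when the stem ends in a voiceless consonant (*koaf*, *sedgot*); -pov when the stem ends in a voiced consonant (*afaj*, *igab*, *rifoz*); -he when the stem ends in a vowel (*oe*, *kegodi*).
Since the final sound of *ewde* is /e/ (a vowel), it takes -he, giving *ewdehe*.
*hegoz*: final sound = /z/, a voiced consonant → -pov → *hegozpov*.

ewdehe, hegozpov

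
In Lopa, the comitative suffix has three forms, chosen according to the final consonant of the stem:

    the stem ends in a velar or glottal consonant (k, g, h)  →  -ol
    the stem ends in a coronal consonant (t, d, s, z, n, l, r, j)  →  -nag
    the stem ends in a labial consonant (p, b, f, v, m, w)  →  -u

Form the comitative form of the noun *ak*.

akol

Since the final consonant of *ak* is /k/ (velar/glottal), it takes -ol, giving *akol*.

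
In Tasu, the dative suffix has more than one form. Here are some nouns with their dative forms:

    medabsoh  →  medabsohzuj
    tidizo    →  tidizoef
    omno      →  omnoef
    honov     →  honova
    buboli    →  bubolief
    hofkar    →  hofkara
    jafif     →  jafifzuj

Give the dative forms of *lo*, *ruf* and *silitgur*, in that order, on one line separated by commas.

loef, rufzuj, silitgura

The alternation tracks the final sound of the stem — -zuj when the stem ends in a voiceless consonant (*medabsoh*, *jafif*); -a when the stem ends in a voiced consonant (*honov*, *hofkar*); -ef when the stem ends in a vowel (*tidizo*, *omno*, *buboli*).
*lo* — final sound /o/ (a vowel) → -ef → *loef*.
*ruf* — final sound /f/ (a voiceless consonant) → -zuj → *rufzuj*.
The final sound of *silitgur* is /r/, which is a voiced consonant, so the suffix is -a, giving *silitgura*.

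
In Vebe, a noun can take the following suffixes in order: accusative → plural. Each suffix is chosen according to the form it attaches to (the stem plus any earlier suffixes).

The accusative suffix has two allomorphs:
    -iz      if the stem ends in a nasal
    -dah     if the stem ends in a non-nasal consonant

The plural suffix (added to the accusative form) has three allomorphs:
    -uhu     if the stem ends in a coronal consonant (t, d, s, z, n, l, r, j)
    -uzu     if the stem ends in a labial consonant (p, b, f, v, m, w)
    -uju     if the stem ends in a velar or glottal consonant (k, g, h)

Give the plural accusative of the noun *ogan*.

oganizuhu

*ogan*: final consonant = /n/, a nasal → -iz → *oganiz*.
Since the final consonant of the accusative form *oganiz* is /z/ (coronal), it takes -uhu, giving *oganizuhu*.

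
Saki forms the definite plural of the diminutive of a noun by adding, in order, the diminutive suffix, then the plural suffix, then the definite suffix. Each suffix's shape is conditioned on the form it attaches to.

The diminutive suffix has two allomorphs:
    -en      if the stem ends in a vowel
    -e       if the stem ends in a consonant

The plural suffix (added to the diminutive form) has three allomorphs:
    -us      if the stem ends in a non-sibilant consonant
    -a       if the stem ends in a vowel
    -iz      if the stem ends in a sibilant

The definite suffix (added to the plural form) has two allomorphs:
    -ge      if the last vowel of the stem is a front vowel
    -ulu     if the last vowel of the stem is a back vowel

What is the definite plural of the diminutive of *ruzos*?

Since the final sound of *ruzos* is /s/ (a consonant), it takes -e, giving *ruzose*.
The diminutive form *ruzose* — final sound /e/ (a vowel) → -a → *ruzosea*.
Since the last vowel of the plural form *ruzosea* is /a/ (a back vowel), it takes -ulu, giving *ruzoseaulu*.

ruzoseaulu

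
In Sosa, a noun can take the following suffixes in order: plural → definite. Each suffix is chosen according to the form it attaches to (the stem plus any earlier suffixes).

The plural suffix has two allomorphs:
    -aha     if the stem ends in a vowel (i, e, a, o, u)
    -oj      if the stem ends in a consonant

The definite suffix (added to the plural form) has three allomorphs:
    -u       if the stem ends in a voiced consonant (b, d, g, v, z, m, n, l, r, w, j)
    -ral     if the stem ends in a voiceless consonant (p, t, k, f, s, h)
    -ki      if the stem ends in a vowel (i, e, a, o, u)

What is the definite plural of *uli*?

*uli* — final sound /i/ (a vowel) → -aha → *uliaha*.
Since the final sound of the plural form *uliaha* is /a/ (a vowel), it takes -ki, giving *uliahaki*.

uliahaki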